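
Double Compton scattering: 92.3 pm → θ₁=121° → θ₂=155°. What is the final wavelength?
100.6012 pm

Apply Compton shift twice:

First scattering at θ₁ = 121°:
Δλ₁ = λ_C(1 - cos(121°))
Δλ₁ = 2.4263 × 1.5150
Δλ₁ = 3.6760 pm

After first scattering:
λ₁ = 92.3 + 3.6760 = 95.9760 pm

Second scattering at θ₂ = 155°:
Δλ₂ = λ_C(1 - cos(155°))
Δλ₂ = 2.4263 × 1.9063
Δλ₂ = 4.6253 pm

Final wavelength:
λ₂ = 95.9760 + 4.6253 = 100.6012 pm

Total shift: Δλ_total = 3.6760 + 4.6253 = 8.3012 pm

(Intermediate values are shown rounded; full precision is carried through to the final answer.)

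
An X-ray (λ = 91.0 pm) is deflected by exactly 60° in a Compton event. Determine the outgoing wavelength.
92.2132 pm

Using the Compton formula: λ' = λ + λ_C(1 − cos θ)

For θ = 60°, cos θ = 1/2 (exact) = 0.5000, so:
1 − cos 60° = 1 − (1/2) = 0.5000

Δλ = λ_C × 0.5000 = 2.4263 × 0.5000 = 1.2132 pm

λ' = 91.0 + 1.2132 = 92.2132 pm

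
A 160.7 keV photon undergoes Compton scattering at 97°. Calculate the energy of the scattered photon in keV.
118.7900 keV

First convert energy to wavelength:
λ = hc/E, with hc ≈ 1239.842 keV·pm (i.e. 1239.842 eV·nm)

For E = 160.7 keV = 160700 eV:
λ = 1239.842 keV·pm / 160.7 keV
λ = 7.7153 pm

Calculate the Compton shift:
Δλ = λ_C(1 - cos(97°)) = 2.4263 × 1.1219
Δλ = 2.7220 pm

Final wavelength:
λ' = 7.7153 + 2.7220 = 10.4373 pm

Final energy:
E' = hc/λ' = 1239.842 / 10.4373 = 118.7900 keV

(Intermediate values are shown rounded; full precision is carried through to the final answer.)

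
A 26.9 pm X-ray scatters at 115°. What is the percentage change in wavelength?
12.8316%

Calculate the Compton shift:
Δλ = λ_C(1 - cos(115°))
Δλ = 2.4263 × (1 - cos(115°))
Δλ = 2.4263 × 1.4226
Δλ = 3.4517 pm

Percentage change:
(Δλ/λ₀) × 100 = (3.4517/26.9) × 100
= 12.8316%

(Intermediate values are shown rounded; full precision is carried through to the final answer.)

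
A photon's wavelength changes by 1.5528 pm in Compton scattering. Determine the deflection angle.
68.90°

From the Compton formula Δλ = λ_C(1 - cos θ), we can solve for θ:

cos θ = 1 - Δλ/λ_C

Given:
- Δλ = 1.5528 pm
- λ_C = h/(m_e·c) ≈ 2.42631024 pm

cos θ = 1 - 1.5528/2.42631024
cos θ = 1 - 0.639984
cos θ = 0.360016

θ = arccos(0.360016)
θ = 68.90°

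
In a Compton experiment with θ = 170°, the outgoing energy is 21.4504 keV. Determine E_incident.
23.4000 keV

Convert final energy to wavelength (hc ≈ 1239.842 keV·pm):
λ' = hc/E' = 1239.842 / 21.4504 = 57.8004 pm

Calculate the Compton shift:
Δλ = λ_C(1 - cos(170°))
Δλ = 2.4263 × (1 - cos(170°))
Δλ = 4.8158 pm

Initial wavelength:
λ = λ' - Δλ = 57.8004 - 4.8158 = 52.9847 pm

Initial energy:
E = hc/λ = 1239.842 / 52.9847 = 23.4000 keV

(Intermediate values are shown rounded; full precision is carried through to the final answer.)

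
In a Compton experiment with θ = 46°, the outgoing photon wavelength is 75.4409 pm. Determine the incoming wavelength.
74.7000 pm

From λ' = λ + Δλ, we have λ = λ' - Δλ

First calculate the Compton shift:
Δλ = λ_C(1 - cos θ)
Δλ = 2.4263 × (1 - cos(46°))
Δλ = 2.4263 × 0.3053
Δλ = 0.7409 pm

Initial wavelength:
λ = λ' - Δλ
λ = 75.4409 - 0.7409
λ = 74.7000 pm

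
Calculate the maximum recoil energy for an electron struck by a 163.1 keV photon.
63.5491 keV

Maximum energy transfer occurs at θ = 180° (backscattering).

Initial photon: E₀ = 163.1 keV → λ₀ = 7.6017 pm

Maximum Compton shift (at 180°):
Δλ_max = 2λ_C = 2 × 2.4263 = 4.8526 pm

Final wavelength:
λ' = 7.6017 + 4.8526 = 12.4543 pm

Minimum photon energy (maximum energy to electron):
E'_min = hc/λ' = 99.5509 keV

Maximum electron kinetic energy:
K_max = E₀ - E'_min = 163.1000 - 99.5509 = 63.5491 keV

(Intermediate values are shown rounded; full precision is carried through to the final answer.)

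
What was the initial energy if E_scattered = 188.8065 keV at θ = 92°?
305.7001 keV

Convert final energy to wavelength (hc ≈ 1239.842 keV·pm):
λ' = hc/E' = 1239.842 / 188.8065 = 6.5667 pm

Calculate the Compton shift:
Δλ = λ_C(1 - cos(92°))
Δλ = 2.4263 × (1 - cos(92°))
Δλ = 2.5110 pm

Initial wavelength:
λ = λ' - Δλ = 6.5667 - 2.5110 = 4.0557 pm

Initial energy:
E = hc/λ = 1239.842 / 4.0557 = 305.7001 keV

(Intermediate values are shown rounded; full precision is carried through to the final answer.)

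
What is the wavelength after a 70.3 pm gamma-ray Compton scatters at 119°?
73.9026 pm

Using the Compton scattering formula:
λ' = λ + Δλ = λ + λ_C(1 - cos θ)

Given:
- Initial wavelength λ = 70.3 pm
- Scattering angle θ = 119°
- Compton wavelength λ_C ≈ 2.4263 pm

Calculate the shift:
Δλ = 2.4263 × (1 - cos(119°))
Δλ = 2.4263 × 1.4848
Δλ = 3.6026 pm

Final wavelength:
λ' = 70.3 + 3.6026 = 73.9026 pm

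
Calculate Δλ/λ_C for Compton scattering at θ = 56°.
0.4408 λ_C

The Compton shift formula is:
Δλ = λ_C(1 - cos θ)

Dividing both sides by λ_C:
Δλ/λ_C = 1 - cos θ

For θ = 56°:
Δλ/λ_C = 1 - cos(56°)
Δλ/λ_C = 1 - 0.5592
Δλ/λ_C = 0.4408

This means the shift is 0.4408 × λ_C = 1.0695 pm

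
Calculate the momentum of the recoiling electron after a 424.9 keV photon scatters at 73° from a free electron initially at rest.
2.3026e-22 kg·m/s

The electron is initially at rest, so by conservation of momentum:
p⃗_e = p⃗₀ − p⃗'  (incident photon momentum minus scattered photon momentum)

Photon momentum magnitudes (p = h/λ = E/c):
λ₀ = hc/E₀ = 2.9180 pm → p₀ = h/λ₀ = 2.2708e-22 kg·m/s
Δλ = λ_C(1 − cos 73°) = 1.7169 pm
λ' = 4.6349 pm → p' = h/λ' = 1.4296e-22 kg·m/s

The scattered photon makes angle θ = 73° with the incident direction, so by the law of cosines:
|p⃗_e|² = p₀² + p'² − 2p₀p'cos θ
|p⃗_e|² = (2.2708e-22)² + (1.4296e-22)² − 2·2.2708e-22·1.4296e-22·cos(73°)
|p⃗_e| = 2.3026e-22 kg·m/s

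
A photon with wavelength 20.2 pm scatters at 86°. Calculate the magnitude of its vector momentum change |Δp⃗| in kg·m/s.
4.2562e-23 kg·m/s

Photon momentum magnitude is p = h/λ.

Initial momentum:
p₀ = h/λ = 6.6261e-34/2.0200e-11 = 3.2802e-23 kg·m/s

After scattering:
λ' = λ + Δλ = 20.2 + 2.2571 = 22.4571 pm
p' = h/λ' = 6.6261e-34/2.2457e-11 = 2.9506e-23 kg·m/s

Momentum is a vector; the scattered photon's direction makes angle θ = 86° with the incident direction. The magnitude of the vector change Δp⃗ = p⃗₀ − p⃗' is found from the law of cosines:
|Δp⃗|² = p₀² + p'² − 2p₀p'cos θ
|Δp⃗|² = (3.2802e-23)² + (2.9506e-23)² − 2·3.2802e-23·2.9506e-23·cos(86°)
|Δp⃗| = 4.2562e-23 kg·m/s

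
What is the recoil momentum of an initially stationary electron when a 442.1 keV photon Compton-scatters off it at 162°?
3.2102e-22 kg·m/s

The electron is initially at rest, so by conservation of momentum:
p⃗_e = p⃗₀ − p⃗'  (incident photon momentum minus scattered photon momentum)

Photon momentum magnitudes (p = h/λ = E/c):
λ₀ = hc/E₀ = 2.8044 pm → p₀ = h/λ₀ = 2.3627e-22 kg·m/s
Δλ = λ_C(1 − cos 162°) = 4.7339 pm
λ' = 7.5383 pm → p' = h/λ' = 8.7899e-23 kg·m/s

The scattered photon makes angle θ = 162° with the incident direction, so by the law of cosines:
|p⃗_e|² = p₀² + p'² − 2p₀p'cos θ
|p⃗_e|² = (2.3627e-22)² + (8.7899e-23)² − 2·2.3627e-22·8.7899e-23·cos(162°)
|p⃗_e| = 3.2102e-22 kg·m/s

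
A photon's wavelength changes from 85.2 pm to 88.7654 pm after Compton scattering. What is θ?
118.00°

First find the wavelength shift:
Δλ = λ' - λ = 88.7654 - 85.2 = 3.5654 pm

Using Δλ = λ_C(1 - cos θ), with λ_C = h/(m_e·c) ≈ 2.42631024 pm:
cos θ = 1 - Δλ/λ_C
cos θ = 1 - 3.5654/2.42631024
cos θ = -0.469474

θ = arccos(-0.469474)
θ = 118.00°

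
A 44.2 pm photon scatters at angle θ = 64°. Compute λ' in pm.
45.5627 pm

Using the Compton scattering formula:
λ' = λ + Δλ = λ + λ_C(1 - cos θ)

Given:
- Initial wavelength λ = 44.2 pm
- Scattering angle θ = 64°
- Compton wavelength λ_C ≈ 2.4263 pm

Calculate the shift:
Δλ = 2.4263 × (1 - cos(64°))
Δλ = 2.4263 × 0.5616
Δλ = 1.3627 pm

Final wavelength:
λ' = 44.2 + 1.3627 = 45.5627 pm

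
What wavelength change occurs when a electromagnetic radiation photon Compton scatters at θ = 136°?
4.1717 pm

Using the Compton scattering formula:
Δλ = λ_C(1 - cos θ)

where λ_C = h/(m_e·c) ≈ 2.4263 pm is the Compton wavelength of an electron.

For θ = 136°:
cos(136°) = -0.7193
1 - cos(136°) = 1.7193

Δλ = 2.4263 × 1.7193
Δλ = 4.1717 pm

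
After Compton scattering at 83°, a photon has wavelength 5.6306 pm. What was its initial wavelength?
3.5000 pm

From λ' = λ + Δλ, we have λ = λ' - Δλ

First calculate the Compton shift:
Δλ = λ_C(1 - cos θ)
Δλ = 2.4263 × (1 - cos(83°))
Δλ = 2.4263 × 0.8781
Δλ = 2.1306 pm

Initial wavelength:
λ = λ' - Δλ
λ = 5.6306 - 2.1306
λ = 3.5000 pm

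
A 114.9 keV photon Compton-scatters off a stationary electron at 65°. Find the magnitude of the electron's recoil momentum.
6.2480e-23 kg·m/s

The electron is initially at rest, so by conservation of momentum:
p⃗_e = p⃗₀ − p⃗'  (incident photon momentum minus scattered photon momentum)

Photon momentum magnitudes (p = h/λ = E/c):
λ₀ = hc/E₀ = 10.7906 pm → p₀ = h/λ₀ = 6.1406e-23 kg·m/s
Δλ = λ_C(1 − cos 65°) = 1.4009 pm
λ' = 12.1915 pm → p' = h/λ' = 5.4350e-23 kg·m/s

The scattered photon makes angle θ = 65° with the incident direction, so by the law of cosines:
|p⃗_e|² = p₀² + p'² − 2p₀p'cos θ
|p⃗_e|² = (6.1406e-23)² + (5.4350e-23)² − 2·6.1406e-23·5.4350e-23·cos(65°)
|p⃗_e| = 6.2480e-23 kg·m/s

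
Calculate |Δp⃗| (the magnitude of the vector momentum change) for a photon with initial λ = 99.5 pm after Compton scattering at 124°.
1.1545e-23 kg·m/s

Photon momentum magnitude is p = h/λ.

Initial momentum:
p₀ = h/λ = 6.6261e-34/9.9500e-11 = 6.6594e-24 kg·m/s

After scattering:
λ' = λ + Δλ = 99.5 + 3.7831 = 103.2831 pm
p' = h/λ' = 6.6261e-34/1.0328e-10 = 6.4154e-24 kg·m/s

Momentum is a vector; the scattered photon's direction makes angle θ = 124° with the incident direction. The magnitude of the vector change Δp⃗ = p⃗₀ − p⃗' is found from the law of cosines:
|Δp⃗|² = p₀² + p'² − 2p₀p'cos θ
|Δp⃗|² = (6.6594e-24)² + (6.4154e-24)² − 2·6.6594e-24·6.4154e-24·cos(124°)
|Δp⃗| = 1.1545e-23 kg·m/s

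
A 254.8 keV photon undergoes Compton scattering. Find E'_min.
127.5746 keV (at θ = 180°)

The scattered photon has minimum energy when its wavelength is maximum, i.e., when the Compton shift Δλ = λ_C(1 − cos θ) is maximum. This occurs at θ = 180° (backscattering), giving Δλ_max = 2λ_C = 4.8526 pm.

Initial wavelength: λ₀ = hc/E₀ = 4.8659 pm
Maximum final wavelength: λ'_max = λ₀ + 2λ_C = 4.8659 + 4.8526 = 9.7186 pm
Minimum final energy: E'_min = hc/λ'_max = 127.5746 keV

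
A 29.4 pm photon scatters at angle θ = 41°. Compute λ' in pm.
29.9952 pm

Using the Compton scattering formula:
λ' = λ + Δλ = λ + λ_C(1 - cos θ)

Given:
- Initial wavelength λ = 29.4 pm
- Scattering angle θ = 41°
- Compton wavelength λ_C ≈ 2.4263 pm

Calculate the shift:
Δλ = 2.4263 × (1 - cos(41°))
Δλ = 2.4263 × 0.2453
Δλ = 0.5952 pm

Final wavelength:
λ' = 29.4 + 0.5952 = 29.9952 pm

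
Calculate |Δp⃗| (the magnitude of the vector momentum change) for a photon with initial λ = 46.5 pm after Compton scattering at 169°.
2.7039e-23 kg·m/s

Photon momentum magnitude is p = h/λ.

Initial momentum:
p₀ = h/λ = 6.6261e-34/4.6500e-11 = 1.4250e-23 kg·m/s

After scattering:
λ' = λ + Δλ = 46.5 + 4.8080 = 51.3080 pm
p' = h/λ' = 6.6261e-34/5.1308e-11 = 1.2914e-23 kg·m/s

Momentum is a vector; the scattered photon's direction makes angle θ = 169° with the incident direction. The magnitude of the vector change Δp⃗ = p⃗₀ − p⃗' is found from the law of cosines:
|Δp⃗|² = p₀² + p'² − 2p₀p'cos θ
|Δp⃗|² = (1.4250e-23)² + (1.2914e-23)² − 2·1.4250e-23·1.2914e-23·cos(169°)
|Δp⃗| = 2.7039e-23 kg·m/s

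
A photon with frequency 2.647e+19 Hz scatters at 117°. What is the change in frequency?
6.287e+18 Hz (decrease)

Convert frequency to wavelength (c = 299792458 m/s):
λ₀ = c/f₀ = 299792458/2.647e+19 = 1.1325745e-11 m = 11.3257 pm

Calculate Compton shift:
Δλ = λ_C(1 - cos(117°)) = 3.5278 pm

Final wavelength:
λ' = λ₀ + Δλ = 11.3257 + 3.5278 = 14.8536 pm

Final frequency:
f' = c/λ' = 299792458/1.4853577e-11 = 2.0183183e+19 Hz

Frequency shift (decrease):
Δf = f₀ - f' = 2.647e+19 - 2.0183183e+19 = 6.287e+18 Hz

(Intermediate values are shown rounded; full precision is carried through to the final answer.)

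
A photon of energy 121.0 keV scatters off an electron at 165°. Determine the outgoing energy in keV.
82.5649 keV

First convert energy to wavelength:
λ = hc/E, with hc ≈ 1239.842 keV·pm (i.e. 1239.842 eV·nm)

For E = 121.0 keV = 121000 eV:
λ = 1239.842 keV·pm / 121.0 keV
λ = 10.2466 pm

Calculate the Compton shift:
Δλ = λ_C(1 - cos(165°)) = 2.4263 × 1.9659
Δλ = 4.7699 pm

Final wavelength:
λ' = 10.2466 + 4.7699 = 15.0166 pm

Final energy:
E' = hc/λ' = 1239.842 / 15.0166 = 82.5649 keV

(Intermediate values are shown rounded; full precision is carried through to the final answer.)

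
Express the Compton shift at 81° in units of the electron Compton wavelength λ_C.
0.8436 λ_C

The Compton shift formula is:
Δλ = λ_C(1 - cos θ)

Dividing both sides by λ_C:
Δλ/λ_C = 1 - cos θ

For θ = 81°:
Δλ/λ_C = 1 - cos(81°)
Δλ/λ_C = 1 - 0.1564
Δλ/λ_C = 0.8436

This means the shift is 0.8436 × λ_C = 2.0468 pm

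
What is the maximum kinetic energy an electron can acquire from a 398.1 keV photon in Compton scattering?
242.4782 keV

Maximum energy transfer occurs at θ = 180° (backscattering).

Initial photon: E₀ = 398.1 keV → λ₀ = 3.1144 pm

Maximum Compton shift (at 180°):
Δλ_max = 2λ_C = 2 × 2.4263 = 4.8526 pm

Final wavelength:
λ' = 3.1144 + 4.8526 = 7.9670 pm

Minimum photon energy (maximum energy to electron):
E'_min = hc/λ' = 155.6218 keV

Maximum electron kinetic energy:
K_max = E₀ - E'_min = 398.1000 - 155.6218 = 242.4782 keV

(Intermediate values are shown rounded; full precision is carried through to the final answer.)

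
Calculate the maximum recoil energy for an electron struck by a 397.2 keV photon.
241.7159 keV

Maximum energy transfer occurs at θ = 180° (backscattering).

Initial photon: E₀ = 397.2 keV → λ₀ = 3.1215 pm

Maximum Compton shift (at 180°):
Δλ_max = 2λ_C = 2 × 2.4263 = 4.8526 pm

Final wavelength:
λ' = 3.1215 + 4.8526 = 7.9741 pm

Minimum photon energy (maximum energy to electron):
E'_min = hc/λ' = 155.4841 keV

Maximum electron kinetic energy:
K_max = E₀ - E'_min = 397.2000 - 155.4841 = 241.7159 keV

(Intermediate values are shown rounded; full precision is carried through to the final answer.)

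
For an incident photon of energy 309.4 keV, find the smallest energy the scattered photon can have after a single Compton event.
139.9391 keV (at θ = 180°)

The scattered photon has minimum energy when its wavelength is maximum, i.e., when the Compton shift Δλ = λ_C(1 − cos θ) is maximum. This occurs at θ = 180° (backscattering), giving Δλ_max = 2λ_C = 4.8526 pm.

Initial wavelength: λ₀ = hc/E₀ = 4.0072 pm
Maximum final wavelength: λ'_max = λ₀ + 2λ_C = 4.0072 + 4.8526 = 8.8599 pm
Minimum final energy: E'_min = hc/λ'_max = 139.9391 keV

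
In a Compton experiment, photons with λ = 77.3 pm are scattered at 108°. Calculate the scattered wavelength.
80.4761 pm

Using the Compton scattering formula:
λ' = λ + Δλ = λ + λ_C(1 - cos θ)

Given:
- Initial wavelength λ = 77.3 pm
- Scattering angle θ = 108°
- Compton wavelength λ_C ≈ 2.4263 pm

Calculate the shift:
Δλ = 2.4263 × (1 - cos(108°))
Δλ = 2.4263 × 1.3090
Δλ = 3.1761 pm

Final wavelength:
λ' = 77.3 + 3.1761 = 80.4761 pm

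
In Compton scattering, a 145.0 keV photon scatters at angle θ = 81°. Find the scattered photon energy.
116.9951 keV

First convert energy to wavelength:
λ = hc/E, with hc ≈ 1239.842 keV·pm (i.e. 1239.842 eV·nm)

For E = 145.0 keV = 145000 eV:
λ = 1239.842 keV·pm / 145.0 keV
λ = 8.5506 pm

Calculate the Compton shift:
Δλ = λ_C(1 - cos(81°)) = 2.4263 × 0.8436
Δλ = 2.0468 pm

Final wavelength:
λ' = 8.5506 + 2.0468 = 10.5974 pm

Final energy:
E' = hc/λ' = 1239.842 / 10.5974 = 116.9951 keV

(Intermediate values are shown rounded; full precision is carried through to the final answer.)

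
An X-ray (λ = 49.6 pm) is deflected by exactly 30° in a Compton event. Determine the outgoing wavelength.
49.9251 pm

Using the Compton formula: λ' = λ + λ_C(1 − cos θ)

For θ = 30°, cos θ = √3/2 (exact) ≈ 0.8660, so:
1 − cos 30° = 1 − (√3/2) ≈ 0.1340

Δλ = λ_C × 0.1340 = 2.4263 × 0.1340 = 0.3251 pm

λ' = 49.6 + 0.3251 = 49.9251 pm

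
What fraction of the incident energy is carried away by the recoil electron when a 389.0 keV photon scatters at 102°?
0.4790 (or 47.90%)

Calculate initial and final photon energies:

Initial: E₀ = 389.0 keV → λ₀ = 3.1873 pm
Compton shift: Δλ = 2.9308 pm
Final wavelength: λ' = 6.1180 pm
Final energy: E' = 202.6540 keV

Fractional energy loss:
(E₀ - E')/E₀ = (389.0000 - 202.6540)/389.0000
= 186.3460/389.0000
= 0.4790
= 47.90%

(Intermediate values are shown rounded; full precision is carried through to the final answer.)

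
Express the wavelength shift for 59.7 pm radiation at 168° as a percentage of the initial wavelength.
8.0395%

Calculate the Compton shift:
Δλ = λ_C(1 - cos(168°))
Δλ = 2.4263 × (1 - cos(168°))
Δλ = 2.4263 × 1.9781
Δλ = 4.7996 pm

Percentage change:
(Δλ/λ₀) × 100 = (4.7996/59.7) × 100
= 8.0395%

(Intermediate values are shown rounded; full precision is carried through to the final answer.)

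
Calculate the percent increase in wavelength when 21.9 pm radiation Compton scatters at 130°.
18.2005%

Calculate the Compton shift:
Δλ = λ_C(1 - cos(130°))
Δλ = 2.4263 × (1 - cos(130°))
Δλ = 2.4263 × 1.6428
Δλ = 3.9859 pm

Percentage change:
(Δλ/λ₀) × 100 = (3.9859/21.9) × 100
= 18.2005%

(Intermediate values are shown rounded; full precision is carried through to the final answer.)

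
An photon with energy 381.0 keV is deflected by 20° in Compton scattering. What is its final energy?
364.6055 keV

First convert energy to wavelength:
λ = hc/E, with hc ≈ 1239.842 keV·pm (i.e. 1239.842 eV·nm)

For E = 381.0 keV = 381000 eV:
λ = 1239.842 keV·pm / 381.0 keV
λ = 3.2542 pm

Calculate the Compton shift:
Δλ = λ_C(1 - cos(20°)) = 2.4263 × 0.0603
Δλ = 0.1463 pm

Final wavelength:
λ' = 3.2542 + 0.1463 = 3.4005 pm

Final energy:
E' = hc/λ' = 1239.842 / 3.4005 = 364.6055 keV

(Intermediate values are shown rounded; full precision is carried through to the final answer.)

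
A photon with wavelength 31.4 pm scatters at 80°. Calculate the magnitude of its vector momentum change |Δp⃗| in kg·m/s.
2.6332e-23 kg·m/s

Photon momentum magnitude is p = h/λ.

Initial momentum:
p₀ = h/λ = 6.6261e-34/3.1400e-11 = 2.1102e-23 kg·m/s

After scattering:
λ' = λ + Δλ = 31.4 + 2.0050 = 33.4050 pm
p' = h/λ' = 6.6261e-34/3.3405e-11 = 1.9836e-23 kg·m/s

Momentum is a vector; the scattered photon's direction makes angle θ = 80° with the incident direction. The magnitude of the vector change Δp⃗ = p⃗₀ − p⃗' is found from the law of cosines:
|Δp⃗|² = p₀² + p'² − 2p₀p'cos θ
|Δp⃗|² = (2.1102e-23)² + (1.9836e-23)² − 2·2.1102e-23·1.9836e-23·cos(80°)
|Δp⃗| = 2.6332e-23 kg·m/s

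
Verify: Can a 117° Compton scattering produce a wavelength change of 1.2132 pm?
No, inconsistent

Calculate the expected shift for θ = 117°:

Δλ_expected = λ_C(1 - cos(117°))
Δλ_expected = 2.4263 × (1 - cos(117°))
Δλ_expected = 2.4263 × 1.4540
Δλ_expected = 3.5278 pm

Given shift: 1.2132 pm
Expected shift: 3.5278 pm
Difference: 2.3147 pm

The values do not match. The given shift corresponds to θ ≈ 60.0°, not 117°.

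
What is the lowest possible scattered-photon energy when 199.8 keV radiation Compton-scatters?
112.1214 keV (at θ = 180°)

The scattered photon has minimum energy when its wavelength is maximum, i.e., when the Compton shift Δλ = λ_C(1 − cos θ) is maximum. This occurs at θ = 180° (backscattering), giving Δλ_max = 2λ_C = 4.8526 pm.

Initial wavelength: λ₀ = hc/E₀ = 6.2054 pm
Maximum final wavelength: λ'_max = λ₀ + 2λ_C = 6.2054 + 4.8526 = 11.0580 pm
Minimum final energy: E'_min = hc/λ'_max = 112.1214 keV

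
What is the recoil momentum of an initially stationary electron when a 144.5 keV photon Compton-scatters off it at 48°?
6.0435e-23 kg·m/s

The electron is initially at rest, so by conservation of momentum:
p⃗_e = p⃗₀ − p⃗'  (incident photon momentum minus scattered photon momentum)

Photon momentum magnitudes (p = h/λ = E/c):
λ₀ = hc/E₀ = 8.5802 pm → p₀ = h/λ₀ = 7.7225e-23 kg·m/s
Δλ = λ_C(1 − cos 48°) = 0.8028 pm
λ' = 9.3830 pm → p' = h/λ' = 7.0618e-23 kg·m/s

The scattered photon makes angle θ = 48° with the incident direction, so by the law of cosines:
|p⃗_e|² = p₀² + p'² − 2p₀p'cos θ
|p⃗_e|² = (7.7225e-23)² + (7.0618e-23)² − 2·7.7225e-23·7.0618e-23·cos(48°)
|p⃗_e| = 6.0435e-23 kg·m/s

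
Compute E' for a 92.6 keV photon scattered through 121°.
72.6533 keV

First convert energy to wavelength:
λ = hc/E, with hc ≈ 1239.842 keV·pm (i.e. 1239.842 eV·nm)

For E = 92.6 keV = 92600 eV:
λ = 1239.842 keV·pm / 92.6 keV
λ = 13.3892 pm

Calculate the Compton shift:
Δλ = λ_C(1 - cos(121°)) = 2.4263 × 1.5150
Δλ = 3.6760 pm

Final wavelength:
λ' = 13.3892 + 3.6760 = 17.0652 pm

Final energy:
E' = hc/λ' = 1239.842 / 17.0652 = 72.6533 keV

(Intermediate values are shown rounded; full precision is carried through to the final answer.)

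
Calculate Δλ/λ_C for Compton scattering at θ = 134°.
1.6947 λ_C

The Compton shift formula is:
Δλ = λ_C(1 - cos θ)

Dividing both sides by λ_C:
Δλ/λ_C = 1 - cos θ

For θ = 134°:
Δλ/λ_C = 1 - cos(134°)
Δλ/λ_C = 1 - -0.6947
Δλ/λ_C = 1.6947

This means the shift is 1.6947 × λ_C = 4.1118 pm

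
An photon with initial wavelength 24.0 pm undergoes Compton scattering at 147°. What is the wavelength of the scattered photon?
28.4612 pm

Using the Compton scattering formula:
λ' = λ + Δλ = λ + λ_C(1 - cos θ)

Given:
- Initial wavelength λ = 24.0 pm
- Scattering angle θ = 147°
- Compton wavelength λ_C ≈ 2.4263 pm

Calculate the shift:
Δλ = 2.4263 × (1 - cos(147°))
Δλ = 2.4263 × 1.8387
Δλ = 4.4612 pm

Final wavelength:
λ' = 24.0 + 4.4612 = 28.4612 pm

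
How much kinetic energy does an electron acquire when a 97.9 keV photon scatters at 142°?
24.9794 keV

By energy conservation: K_e = E_initial - E_final

First find the scattered photon energy:
Initial wavelength: λ = hc/E = 12.6644 pm
Compton shift: Δλ = λ_C(1 - cos(142°)) = 4.3383 pm
Final wavelength: λ' = 12.6644 + 4.3383 = 17.0026 pm
Final photon energy: E' = hc/λ' = 72.9206 keV

Electron kinetic energy:
K_e = E - E' = 97.9000 - 72.9206 = 24.9794 keV

(Intermediate values are shown rounded; full precision is carried through to the final answer.)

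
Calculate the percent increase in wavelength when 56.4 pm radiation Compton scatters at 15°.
0.1466%

Calculate the Compton shift:
Δλ = λ_C(1 - cos(15°))
Δλ = 2.4263 × (1 - cos(15°))
Δλ = 2.4263 × 0.0341
Δλ = 0.0827 pm

Percentage change:
(Δλ/λ₀) × 100 = (0.0827/56.4) × 100
= 0.1466%

(Intermediate values are shown rounded; full precision is carried through to the final answer.)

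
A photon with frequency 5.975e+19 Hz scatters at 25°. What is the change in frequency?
2.590e+18 Hz (decrease)

Convert frequency to wavelength (c = 299792458 m/s):
λ₀ = c/f₀ = 299792458/5.975e+19 = 5.0174470e-12 m = 5.0174 pm

Calculate Compton shift:
Δλ = λ_C(1 - cos(25°)) = 0.2273 pm

Final wavelength:
λ' = λ₀ + Δλ = 5.0174 + 0.2273 = 5.2448 pm

Final frequency:
f' = c/λ' = 299792458/5.2447734e-12 = 5.7160231e+19 Hz

Frequency shift (decrease):
Δf = f₀ - f' = 5.975e+19 - 5.7160231e+19 = 2.590e+18 Hz

(Intermediate values are shown rounded; full precision is carried through to the final answer.)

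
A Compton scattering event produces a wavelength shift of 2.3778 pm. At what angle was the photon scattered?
88.85°

From the Compton formula Δλ = λ_C(1 - cos θ), we can solve for θ:

cos θ = 1 - Δλ/λ_C

Given:
- Δλ = 2.3778 pm
- λ_C = h/(m_e·c) ≈ 2.42631024 pm

cos θ = 1 - 2.3778/2.42631024
cos θ = 1 - 0.980007
cos θ = 0.019993

θ = arccos(0.019993)
θ = 88.85°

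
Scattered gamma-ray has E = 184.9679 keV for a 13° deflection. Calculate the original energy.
186.7000 keV

Convert final energy to wavelength (hc ≈ 1239.842 keV·pm):
λ' = hc/E' = 1239.842 / 184.9679 = 6.7030 pm

Calculate the Compton shift:
Δλ = λ_C(1 - cos(13°))
Δλ = 2.4263 × (1 - cos(13°))
Δλ = 0.0622 pm

Initial wavelength:
λ = λ' - Δλ = 6.7030 - 0.0622 = 6.6408 pm

Initial energy:
E = hc/λ = 1239.842 / 6.6408 = 186.7000 keV

(Intermediate values are shown rounded; full precision is carried through to the final answer.)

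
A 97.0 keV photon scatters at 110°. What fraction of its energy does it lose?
0.2030 (or 20.30%)

Calculate initial and final photon energies:

Initial: E₀ = 97.0 keV → λ₀ = 12.7819 pm
Compton shift: Δλ = 3.2562 pm
Final wavelength: λ' = 16.0380 pm
Final energy: E' = 77.3064 keV

Fractional energy loss:
(E₀ - E')/E₀ = (97.0000 - 77.3064)/97.0000
= 19.6936/97.0000
= 0.2030
= 20.30%

(Intermediate values are shown rounded; full precision is carried through to the final answer.)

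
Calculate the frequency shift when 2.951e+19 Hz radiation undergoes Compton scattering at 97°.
6.236e+18 Hz (decrease)

Convert frequency to wavelength (c = 299792458 m/s):
λ₀ = c/f₀ = 299792458/2.951e+19 = 1.0159012e-11 m = 10.1590 pm

Calculate Compton shift:
Δλ = λ_C(1 - cos(97°)) = 2.7220 pm

Final wavelength:
λ' = λ₀ + Δλ = 10.1590 + 2.7220 = 12.8810 pm

Final frequency:
f' = c/λ' = 299792458/1.2881016e-11 = 2.3273977e+19 Hz

Frequency shift (decrease):
Δf = f₀ - f' = 2.951e+19 - 2.3273977e+19 = 6.236e+18 Hz

(Intermediate values are shown rounded; full precision is carried through to the final answer.)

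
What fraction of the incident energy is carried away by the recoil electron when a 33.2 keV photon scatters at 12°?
0.0014 (or 0.14%)

Calculate initial and final photon energies:

Initial: E₀ = 33.2 keV → λ₀ = 37.3446 pm
Compton shift: Δλ = 0.0530 pm
Final wavelength: λ' = 37.3977 pm
Final energy: E' = 33.1529 keV

Fractional energy loss:
(E₀ - E')/E₀ = (33.2000 - 33.1529)/33.2000
= 0.0471/33.2000
= 0.0014
= 0.14%

(Intermediate values are shown rounded; full precision is carried through to the final answer.)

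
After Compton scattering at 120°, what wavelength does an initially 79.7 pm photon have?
83.3395 pm

Using the Compton formula: λ' = λ + λ_C(1 − cos θ)

For θ = 120°, cos θ = -1/2 (exact) = -0.5000, so:
1 − cos 120° = 1 − (-1/2) = 1.5000

Δλ = λ_C × 1.5000 = 2.4263 × 1.5000 = 3.6395 pm

λ' = 79.7 + 3.6395 = 83.3395 pm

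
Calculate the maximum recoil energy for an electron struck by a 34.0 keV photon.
3.9931 keV

Maximum energy transfer occurs at θ = 180° (backscattering).

Initial photon: E₀ = 34.0 keV → λ₀ = 36.4659 pm

Maximum Compton shift (at 180°):
Δλ_max = 2λ_C = 2 × 2.4263 = 4.8526 pm

Final wavelength:
λ' = 36.4659 + 4.8526 = 41.3186 pm

Minimum photon energy (maximum energy to electron):
E'_min = hc/λ' = 30.0069 keV

Maximum electron kinetic energy:
K_max = E₀ - E'_min = 34.0000 - 30.0069 = 3.9931 keV

(Intermediate values are shown rounded; full precision is carried through to the final answer.)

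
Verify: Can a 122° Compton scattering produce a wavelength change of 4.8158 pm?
No, inconsistent

Calculate the expected shift for θ = 122°:

Δλ_expected = λ_C(1 - cos(122°))
Δλ_expected = 2.4263 × (1 - cos(122°))
Δλ_expected = 2.4263 × 1.5299
Δλ_expected = 3.7121 pm

Given shift: 4.8158 pm
Expected shift: 3.7121 pm
Difference: 1.1037 pm

The values do not match. The given shift corresponds to θ ≈ 170.0°, not 122°.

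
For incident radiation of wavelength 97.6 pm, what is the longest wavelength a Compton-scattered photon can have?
102.4526 pm (at θ = 180°)

The Compton shift is Δλ = λ_C(1 − cos θ).

Since cos θ ranges from −1 to 1, the factor (1 − cos θ) ranges from 0 to 2; the maximum shift occurs at θ = 180° (backscattering):
Δλ_max = 2λ_C = 2 × 2.4263 pm = 4.8526 pm

Maximum scattered wavelength:
λ'_max = λ₀ + Δλ_max = 97.6 + 4.8526 = 102.4526 pm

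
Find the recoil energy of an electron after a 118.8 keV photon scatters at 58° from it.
11.7042 keV

By energy conservation: K_e = E_initial - E_final

First find the scattered photon energy:
Initial wavelength: λ = hc/E = 10.4364 pm
Compton shift: Δλ = λ_C(1 - cos(58°)) = 1.1406 pm
Final wavelength: λ' = 10.4364 + 1.1406 = 11.5769 pm
Final photon energy: E' = hc/λ' = 107.0958 keV

Electron kinetic energy:
K_e = E - E' = 118.8000 - 107.0958 = 11.7042 keV

(Intermediate values are shown rounded; full precision is carried through to the final answer.)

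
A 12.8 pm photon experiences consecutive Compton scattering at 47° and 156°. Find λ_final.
18.2144 pm

Apply Compton shift twice:

First scattering at θ₁ = 47°:
Δλ₁ = λ_C(1 - cos(47°))
Δλ₁ = 2.4263 × 0.3180
Δλ₁ = 0.7716 pm

After first scattering:
λ₁ = 12.8 + 0.7716 = 13.5716 pm

Second scattering at θ₂ = 156°:
Δλ₂ = λ_C(1 - cos(156°))
Δλ₂ = 2.4263 × 1.9135
Δλ₂ = 4.6429 pm

Final wavelength:
λ₂ = 13.5716 + 4.6429 = 18.2144 pm

Total shift: Δλ_total = 0.7716 + 4.6429 = 5.4144 pm

(Intermediate values are shown rounded; full precision is carried through to the final answer.)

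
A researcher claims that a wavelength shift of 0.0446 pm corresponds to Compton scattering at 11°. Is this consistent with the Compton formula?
Yes, consistent

Calculate the expected shift for θ = 11°:

Δλ_expected = λ_C(1 - cos(11°))
Δλ_expected = 2.4263 × (1 - cos(11°))
Δλ_expected = 2.4263 × 0.0184
Δλ_expected = 0.0446 pm

Given shift: 0.0446 pm
Expected shift: 0.0446 pm
Difference: 0.0000 pm

The values match. This is consistent with Compton scattering at the stated angle.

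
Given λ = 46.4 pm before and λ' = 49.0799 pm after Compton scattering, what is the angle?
96.00°

First find the wavelength shift:
Δλ = λ' - λ = 49.0799 - 46.4 = 2.6799 pm

Using Δλ = λ_C(1 - cos θ), with λ_C = h/(m_e·c) ≈ 2.42631024 pm:
cos θ = 1 - Δλ/λ_C
cos θ = 1 - 2.6799/2.42631024
cos θ = -0.104517

θ = arccos(-0.104517)
θ = 96.00°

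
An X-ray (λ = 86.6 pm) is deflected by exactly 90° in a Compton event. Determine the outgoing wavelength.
89.0263 pm

Using the Compton formula: λ' = λ + λ_C(1 − cos θ)

For θ = 90°, cos θ = 0 (exact) = 0.0000, so:
1 − cos 90° = 1 − (0) = 1.0000

Δλ = λ_C × 1.0000 = 2.4263 × 1.0000 = 2.4263 pm

λ' = 86.6 + 2.4263 = 89.0263 pm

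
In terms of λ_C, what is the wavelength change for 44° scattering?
0.2807 λ_C

The Compton shift formula is:
Δλ = λ_C(1 - cos θ)

Dividing both sides by λ_C:
Δλ/λ_C = 1 - cos θ

For θ = 44°:
Δλ/λ_C = 1 - cos(44°)
Δλ/λ_C = 1 - 0.7193
Δλ/λ_C = 0.2807

This means the shift is 0.2807 × λ_C = 0.6810 pm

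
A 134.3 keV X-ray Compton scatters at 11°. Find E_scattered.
133.6546 keV

First convert energy to wavelength:
λ = hc/E, with hc ≈ 1239.842 keV·pm (i.e. 1239.842 eV·nm)

For E = 134.3 keV = 134300 eV:
λ = 1239.842 keV·pm / 134.3 keV
λ = 9.2319 pm

Calculate the Compton shift:
Δλ = λ_C(1 - cos(11°)) = 2.4263 × 0.0184
Δλ = 0.0446 pm

Final wavelength:
λ' = 9.2319 + 0.0446 = 9.2765 pm

Final energy:
E' = hc/λ' = 1239.842 / 9.2765 = 133.6546 keV

(Intermediate values are shown rounded; full precision is carried through to the final answer.)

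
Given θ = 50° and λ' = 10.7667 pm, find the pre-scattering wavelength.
9.9000 pm

From λ' = λ + Δλ, we have λ = λ' - Δλ

First calculate the Compton shift:
Δλ = λ_C(1 - cos θ)
Δλ = 2.4263 × (1 - cos(50°))
Δλ = 2.4263 × 0.3572
Δλ = 0.8667 pm

Initial wavelength:
λ = λ' - Δλ
λ = 10.7667 - 0.8667
λ = 9.9000 pm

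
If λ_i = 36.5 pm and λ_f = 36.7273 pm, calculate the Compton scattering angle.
25.00°

First find the wavelength shift:
Δλ = λ' - λ = 36.7273 - 36.5 = 0.2273 pm

Using Δλ = λ_C(1 - cos θ), with λ_C = h/(m_e·c) ≈ 2.42631024 pm:
cos θ = 1 - Δλ/λ_C
cos θ = 1 - 0.2273/2.42631024
cos θ = 0.906319

θ = arccos(0.906319)
θ = 25.00°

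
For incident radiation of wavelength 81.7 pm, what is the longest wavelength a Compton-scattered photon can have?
86.5526 pm (at θ = 180°)

The Compton shift is Δλ = λ_C(1 − cos θ).

Since cos θ ranges from −1 to 1, the factor (1 − cos θ) ranges from 0 to 2; the maximum shift occurs at θ = 180° (backscattering):
Δλ_max = 2λ_C = 2 × 2.4263 pm = 4.8526 pm

Maximum scattered wavelength:
λ'_max = λ₀ + Δλ_max = 81.7 + 4.8526 = 86.5526 pm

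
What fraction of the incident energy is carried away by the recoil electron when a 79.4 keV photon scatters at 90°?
0.1345 (or 13.45%)

Calculate initial and final photon energies:

Initial: E₀ = 79.4 keV → λ₀ = 15.6151 pm
Compton shift: Δλ = 2.4263 pm
Final wavelength: λ' = 18.0414 pm
Final energy: E' = 68.7219 keV

Fractional energy loss:
(E₀ - E')/E₀ = (79.4000 - 68.7219)/79.4000
= 10.6781/79.4000
= 0.1345
= 13.45%

(Intermediate values are shown rounded; full precision is carried through to the final answer.)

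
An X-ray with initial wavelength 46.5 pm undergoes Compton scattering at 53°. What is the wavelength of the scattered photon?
47.4661 pm

Using the Compton scattering formula:
λ' = λ + Δλ = λ + λ_C(1 - cos θ)

Given:
- Initial wavelength λ = 46.5 pm
- Scattering angle θ = 53°
- Compton wavelength λ_C ≈ 2.4263 pm

Calculate the shift:
Δλ = 2.4263 × (1 - cos(53°))
Δλ = 2.4263 × 0.3982
Δλ = 0.9661 pm

Final wavelength:
λ' = 46.5 + 0.9661 = 47.4661 pm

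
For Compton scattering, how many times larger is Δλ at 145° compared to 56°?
145° produces the larger shift by a factor of 4.127

Calculate both shifts using Δλ = λ_C(1 - cos θ):

For θ₁ = 56°:
Δλ₁ = 2.4263 × (1 - cos(56°))
Δλ₁ = 2.4263 × 0.4408
Δλ₁ = 1.0695 pm

For θ₂ = 145°:
Δλ₂ = 2.4263 × (1 - cos(145°))
Δλ₂ = 2.4263 × 1.8192
Δλ₂ = 4.4138 pm

The 145° angle produces the larger shift.
Ratio: 4.4138/1.0695 = 4.127

(Intermediate values are shown rounded; full precision is carried through to the final answer.)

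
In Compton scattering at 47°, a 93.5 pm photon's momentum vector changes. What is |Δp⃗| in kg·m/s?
5.6288e-24 kg·m/s

Photon momentum magnitude is p = h/λ.

Initial momentum:
p₀ = h/λ = 6.6261e-34/9.3500e-11 = 7.0867e-24 kg·m/s

After scattering:
λ' = λ + Δλ = 93.5 + 0.7716 = 94.2716 pm
p' = h/λ' = 6.6261e-34/9.4272e-11 = 7.0287e-24 kg·m/s

Momentum is a vector; the scattered photon's direction makes angle θ = 47° with the incident direction. The magnitude of the vector change Δp⃗ = p⃗₀ − p⃗' is found from the law of cosines:
|Δp⃗|² = p₀² + p'² − 2p₀p'cos θ
|Δp⃗|² = (7.0867e-24)² + (7.0287e-24)² − 2·7.0867e-24·7.0287e-24·cos(47°)
|Δp⃗| = 5.6288e-24 kg·m/s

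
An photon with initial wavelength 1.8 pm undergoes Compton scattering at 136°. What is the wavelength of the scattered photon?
5.9717 pm

Using the Compton scattering formula:
λ' = λ + Δλ = λ + λ_C(1 - cos θ)

Given:
- Initial wavelength λ = 1.8 pm
- Scattering angle θ = 136°
- Compton wavelength λ_C ≈ 2.4263 pm

Calculate the shift:
Δλ = 2.4263 × (1 - cos(136°))
Δλ = 2.4263 × 1.7193
Δλ = 4.1717 pm

Final wavelength:
λ' = 1.8 + 4.1717 = 5.9717 pm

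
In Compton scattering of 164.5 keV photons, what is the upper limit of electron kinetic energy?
64.4292 keV

Maximum energy transfer occurs at θ = 180° (backscattering).

Initial photon: E₀ = 164.5 keV → λ₀ = 7.5370 pm

Maximum Compton shift (at 180°):
Δλ_max = 2λ_C = 2 × 2.4263 = 4.8526 pm

Final wavelength:
λ' = 7.5370 + 4.8526 = 12.3897 pm

Minimum photon energy (maximum energy to electron):
E'_min = hc/λ' = 100.0708 keV

Maximum electron kinetic energy:
K_max = E₀ - E'_min = 164.5000 - 100.0708 = 64.4292 keV

(Intermediate values are shown rounded; full precision is carried through to the final answer.)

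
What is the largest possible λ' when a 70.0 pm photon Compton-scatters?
74.8526 pm (at θ = 180°)

The Compton shift is Δλ = λ_C(1 − cos θ).

Since cos θ ranges from −1 to 1, the factor (1 − cos θ) ranges from 0 to 2; the maximum shift occurs at θ = 180° (backscattering):
Δλ_max = 2λ_C = 2 × 2.4263 pm = 4.8526 pm

Maximum scattered wavelength:
λ'_max = λ₀ + Δλ_max = 70.0 + 4.8526 = 74.8526 pm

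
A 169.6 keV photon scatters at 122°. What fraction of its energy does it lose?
0.3368 (or 33.68%)

Calculate initial and final photon energies:

Initial: E₀ = 169.6 keV → λ₀ = 7.3104 pm
Compton shift: Δλ = 3.7121 pm
Final wavelength: λ' = 11.0224 pm
Final energy: E' = 112.4834 keV

Fractional energy loss:
(E₀ - E')/E₀ = (169.6000 - 112.4834)/169.6000
= 57.1166/169.6000
= 0.3368
= 33.68%

(Intermediate values are shown rounded; full precision is carried through to the final answer.)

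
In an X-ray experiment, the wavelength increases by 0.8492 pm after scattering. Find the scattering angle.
49.46°

From the Compton formula Δλ = λ_C(1 - cos θ), we can solve for θ:

cos θ = 1 - Δλ/λ_C

Given:
- Δλ = 0.8492 pm
- λ_C = h/(m_e·c) ≈ 2.42631024 pm

cos θ = 1 - 0.8492/2.42631024
cos θ = 1 - 0.349996
cos θ = 0.650004

θ = arccos(0.650004)
θ = 49.46°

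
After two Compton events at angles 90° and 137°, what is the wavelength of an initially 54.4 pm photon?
61.0271 pm

Apply Compton shift twice:

First scattering at θ₁ = 90°:
Δλ₁ = λ_C(1 - cos(90°))
Δλ₁ = 2.4263 × 1.0000
Δλ₁ = 2.4263 pm

After first scattering:
λ₁ = 54.4 + 2.4263 = 56.8263 pm

Second scattering at θ₂ = 137°:
Δλ₂ = λ_C(1 - cos(137°))
Δλ₂ = 2.4263 × 1.7314
Δλ₂ = 4.2008 pm

Final wavelength:
λ₂ = 56.8263 + 4.2008 = 61.0271 pm

Total shift: Δλ_total = 2.4263 + 4.2008 = 6.6271 pm

(Intermediate values are shown rounded; full precision is carried through to the final answer.)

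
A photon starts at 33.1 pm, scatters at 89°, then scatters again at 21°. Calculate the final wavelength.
35.6451 pm

Apply Compton shift twice:

First scattering at θ₁ = 89°:
Δλ₁ = λ_C(1 - cos(89°))
Δλ₁ = 2.4263 × 0.9825
Δλ₁ = 2.3840 pm

After first scattering:
λ₁ = 33.1 + 2.3840 = 35.4840 pm

Second scattering at θ₂ = 21°:
Δλ₂ = λ_C(1 - cos(21°))
Δλ₂ = 2.4263 × 0.0664
Δλ₂ = 0.1612 pm

Final wavelength:
λ₂ = 35.4840 + 0.1612 = 35.6451 pm

Total shift: Δλ_total = 2.3840 + 0.1612 = 2.5451 pm

(Intermediate values are shown rounded; full precision is carried through to the final answer.)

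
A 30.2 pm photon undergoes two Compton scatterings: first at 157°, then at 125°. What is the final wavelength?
38.6777 pm

Apply Compton shift twice:

First scattering at θ₁ = 157°:
Δλ₁ = λ_C(1 - cos(157°))
Δλ₁ = 2.4263 × 1.9205
Δλ₁ = 4.6597 pm

After first scattering:
λ₁ = 30.2 + 4.6597 = 34.8597 pm

Second scattering at θ₂ = 125°:
Δλ₂ = λ_C(1 - cos(125°))
Δλ₂ = 2.4263 × 1.5736
Δλ₂ = 3.8180 pm

Final wavelength:
λ₂ = 34.8597 + 3.8180 = 38.6777 pm

Total shift: Δλ_total = 4.6597 + 3.8180 = 8.4777 pm

(Intermediate values are shown rounded; full precision is carried through to the final answer.)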